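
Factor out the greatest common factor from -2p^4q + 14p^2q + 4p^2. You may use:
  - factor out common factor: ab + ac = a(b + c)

-2p^4q + 14p^2q + 4p^2
= 2(-p^4q + 7p^2q + 2p^2)    [factor out 2]
= 2p^2(-p^2q + 7q + 2)    [factor out p^2]

2p^2(-p^2q + 7q + 2)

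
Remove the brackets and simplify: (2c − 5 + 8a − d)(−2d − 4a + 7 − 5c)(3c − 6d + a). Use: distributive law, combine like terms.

(2c − 5 + 8a − d)(−2d − 4a + 7 − 5c)(3c − 6d + a)
= (−4cd − 8ac + 14c − 10c^2 + 10d + 20a − 35 + 25c − 16ad − 32a^2 + 56a − 40ac + 2d^2 + 4ad − 7d + 5cd)(3c − 6d + a)    [distributive law]
= (cd − 48ac + 39c − 10c^2 + 3d + 76a − 35 − 12ad − 32a^2 + 2d^2)(3c − 6d + a)    [combine like terms]
= 3c^2d − 6cd^2 + acd − 144ac^2 + 288acd − 48a^2c + 117c^2 − 234cd + 39ac − 30c^3 + 60c^2d − 10ac^2 + 9cd − 18d^2 + 3ad + 228ac − 456ad + 76a^2 − 105c + 210d − 35a − 36acd + 72ad^2 − 12a^2d − 96a^2c + 192a^2d − 32a^3 + 6cd^2 − 12d^3 + 2ad^2    [distributive law]
= 63c^2d + 253acd − 154ac^2 − 144a^2c + 117c^2 − 225cd + 267ac − 30c^3 − 18d^2 − 453ad + 76a^2 − 105c + 210d − 35a + 74ad^2 + 180a^2d − 32a^3 − 12d^3    [combine like terms]

63c^2d + 253acd − 154ac^2 − 144a^2c + 117c^2 − 225cd + 267ac − 30c^3 − 18d^2 − 453ad + 76a^2 − 105c + 210d − 35a + 74ad^2 + 180a^2d − 32a^3 − 12d^3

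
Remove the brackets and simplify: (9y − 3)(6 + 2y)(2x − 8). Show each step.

(9y − 3)(6 + 2y)(2x − 8)
= (54y + 18y² − 18 − 6y)(2x − 8)    [distributive law]
= (48y + 18y² − 18)(2x − 8)    [combine like terms]
= 96xy − 384y + 36xy² − 144y² − 36x + 144    [distributive law]

96xy − 384y + 36xy² − 144y² − 36x + 144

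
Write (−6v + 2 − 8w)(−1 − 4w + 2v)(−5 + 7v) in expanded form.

−64v + 130v^2 − 40vw + 56v^2w − 84v^3 + 10 − 160w^2 + 224vw^2

(−6v + 2 − 8w)(−1 − 4w + 2v)(−5 + 7v)
= (6v + 24vw − 12v^2 − 2 − 8w + 4v + 8w + 32w^2 − 16vw)(−5 + 7v)    [distributive law]
= (10v + 8vw − 12v^2 − 2 + 32w^2)(−5 + 7v)    [combine like terms]
= −50v + 70v^2 − 40vw + 56v^2w + 60v^2 − 84v^3 + 10 − 14v − 160w^2 + 224vw^2    [distributive law]
= −64v + 130v^2 − 40vw + 56v^2w − 84v^3 + 10 − 160w^2 + 224vw^2    [combine like terms]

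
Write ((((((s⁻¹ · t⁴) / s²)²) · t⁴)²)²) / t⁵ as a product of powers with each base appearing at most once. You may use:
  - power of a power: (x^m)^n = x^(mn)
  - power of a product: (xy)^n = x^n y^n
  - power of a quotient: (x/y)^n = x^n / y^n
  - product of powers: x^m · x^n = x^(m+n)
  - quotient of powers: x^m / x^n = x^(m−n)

((((((s⁻¹ · t⁴) / s²)²) · t⁴)²)²) / t⁵
= (((((s⁻¹ · t⁴) / s²)²) · t⁴)⁴) / t⁵    [power of a power]
= (((((s⁻¹ · t⁴) / s²)²)⁴) · ((t⁴)⁴)) / t⁵    [power of a product]
= ((((s⁻¹ · t⁴) / s²)⁸) · ((t⁴)⁴)) / t⁵    [power of a power]
= ((((s⁻¹ · t⁴)⁸) / ((s²)⁸)) · ((t⁴)⁴)) / t⁵    [power of a quotient]
= (((((s⁻¹)⁸) · ((t⁴)⁸)) / ((s²)⁸)) · ((t⁴)⁴)) / t⁵    [power of a product]
= (((s⁻⁸ · ((t⁴)⁸)) / ((s²)⁸)) · ((t⁴)⁴)) / t⁵    [power of a power]
= (((s⁻⁸ · t³²) / ((s²)⁸)) · ((t⁴)⁴)) / t⁵    [power of a power]
= (((s⁻⁸ · t³²) / s¹⁶) · ((t⁴)⁴)) / t⁵    [power of a power]
= (((s⁻⁸ · t³²) / s¹⁶) · t¹⁶) / t⁵    [power of a power]
= s⁻²⁴t⁴³    [quotient of powers; product of powers]

s⁻²⁴t⁴³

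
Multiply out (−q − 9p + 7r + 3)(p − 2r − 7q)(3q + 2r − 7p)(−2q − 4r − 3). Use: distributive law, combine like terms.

−274pq³ − 1604pq²r − 723pq² − 2408pqr² − 2304pqr + 922p²q² + 2230p²qr + 1425p²q + 170q³r + 780q²r² + 753q²r + 600qr³ + 672qr² − 42q⁴ + 63q³ + 772p²r² + 663p²r − 126p³q − 252p³r − 189p³ − 592pr³ − 636pr² + 112r⁴ + 132r³ − 468pq − 144pr + 63p² + 180qr + 36r² + 189q²

(−q − 9p + 7r + 3)(p − 2r − 7q)(3q + 2r − 7p)(−2q − 4r − 3)
= (−pq + 2qr + 7q² − 9p² + 18pr + 63pq + 7pr − 14r² − 49qr + 3p − 6r − 21q)(3q + 2r − 7p)(−2q − 4r − 3)    [distributive law]
= (62pq − 47qr + 7q² − 9p² + 25pr − 14r² + 3p − 6r − 21q)(3q + 2r − 7p)(−2q − 4r − 3)    [combine like terms]
= (186pq² + 124pqr − 434p²q − 141q²r − 94qr² + 329pqr + 21q³ + 14q²r − 49pq² − 27p²q − 18p²r + 63p³ + 75pqr + 50pr² − 175p²r − 42qr² − 28r³ + 98pr² + 9pq + 6pr − 21p² − 18qr − 12r² + 42pr − 63q² − 42qr + 147pq)(−2q − 4r − 3)    [distributive law]
= (137pq² + 528pqr − 461p²q − 127q²r − 136qr² + 21q³ − 193p²r + 63p³ + 148pr² − 28r³ + 156pq + 48pr − 21p² − 60qr − 12r² − 63q²)(−2q − 4r − 3)    [combine like terms]
= −274pq³ − 548pq²r − 411pq² − 1056pq²r − 2112pqr² − 1584pqr + 922p²q² + 1844p²qr + 1383p²q + 254q³r + 508q²r² + 381q²r + 272q²r² + 544qr³ + 408qr² − 42q⁴ − 84q³r − 63q³ + 386p²qr + 772p²r² + 579p²r − 126p³q − 252p³r − 189p³ − 296pqr² − 592pr³ − 444pr² + 56qr³ + 112r⁴ + 84r³ − 312pq² − 624pqr − 468pq − 96pqr − 192pr² − 144pr + 42p²q + 84p²r + 63p² + 120q²r + 240qr² + 180qr + 24qr² + 48r³ + 36r² + 126q³ + 252q²r + 189q²    [distributive law]
= −274pq³ − 1604pq²r − 723pq² − 2408pqr² − 2304pqr + 922p²q² + 2230p²qr + 1425p²q + 170q³r + 780q²r² + 753q²r + 600qr³ + 672qr² − 42q⁴ + 63q³ + 772p²r² + 663p²r − 126p³q − 252p³r − 189p³ − 592pr³ − 636pr² + 112r⁴ + 132r³ − 468pq − 144pr + 63p² + 180qr + 36r² + 189q²    [combine like terms]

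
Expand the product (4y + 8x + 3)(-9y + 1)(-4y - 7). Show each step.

(4y + 8x + 3)(-9y + 1)(-4y - 7)
= (-36y² + 4y - 72xy + 8x - 27y + 3)(-4y - 7)    [distributive law]
= (-36y² - 23y - 72xy + 8x + 3)(-4y - 7)    [combine like terms]
= 144y³ + 252y² + 92y² + 161y + 288xy² + 504xy - 32xy - 56x - 12y - 21    [distributive law]
= 144y³ + 344y² + 149y + 288xy² + 472xy - 56x - 21    [combine like terms]

144y³ + 344y² + 149y + 288xy² + 472xy - 56x - 21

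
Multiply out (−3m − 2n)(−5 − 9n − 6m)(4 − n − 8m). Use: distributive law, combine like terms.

(−3m − 2n)(−5 − 9n − 6m)(4 − n − 8m)
= (15m + 27mn + 18m² + 10n + 18n² + 12mn)(4 − n − 8m)    [distributive law]
= (15m + 39mn + 18m² + 10n + 18n²)(4 − n − 8m)    [combine like terms]
= 60m − 15mn − 120m² + 156mn − 39mn² − 312m²n + 72m² − 18m²n − 144m³ + 40n − 10n² − 80mn + 72n² − 18n³ − 144mn²    [distributive law]
= 60m + 61mn − 48m² − 183mn² − 330m²n − 144m³ + 40n + 62n² − 18n³    [combine like terms]

60m + 61mn − 48m² − 183mn² − 330m²n − 144m³ + 40n + 62n² − 18n³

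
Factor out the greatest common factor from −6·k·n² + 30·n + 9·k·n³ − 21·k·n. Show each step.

−6·k·n² + 30·n + 9·k·n³ − 21·k·n
= 3(−2·k·n² + 10·n + 3·k·n³ − 7·k·n)    [factor out 3]
= 3·n(−2·k·n + 10 + 3·k·n² − 7·k)    [factor out n]

3·n(−2·k·n + 10 + 3·k·n² − 7·k)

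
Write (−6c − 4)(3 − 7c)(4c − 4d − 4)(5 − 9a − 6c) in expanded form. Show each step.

(−6c − 4)(3 − 7c)(4c − 4d − 4)(5 − 9a − 6c)
= (−18c + 42c² − 12 + 28c)(4c − 4d − 4)(5 − 9a − 6c)    [distributive law]
= (10c + 42c² − 12)(4c − 4d − 4)(5 − 9a − 6c)    [combine like terms]
= (40c² − 40cd − 40c + 168c³ − 168c²d − 168c² − 48c + 48d + 48)(5 − 9a − 6c)    [distributive law]
= (−128c² − 40cd − 88c + 168c³ − 168c²d + 48d + 48)(5 − 9a − 6c)    [combine like terms]
= −640c² + 1152ac² + 768c³ − 200cd + 360acd + 240c²d − 440c + 792ac + 528c² + 840c³ − 1512ac³ − 1008c⁴ − 840c²d + 1512ac²d + 1008c³d + 240d − 432ad − 288cd + 240 − 432a − 288c    [distributive law]
= −112c² + 1152ac² + 1608c³ − 488cd + 360acd − 600c²d − 728c + 792ac − 1512ac³ − 1008c⁴ + 1512ac²d + 1008c³d + 240d − 432ad + 240 − 432a    [combine like terms]

−112c² + 1152ac² + 1608c³ − 488cd + 360acd − 600c²d − 728c + 792ac − 1512ac³ − 1008c⁴ + 1512ac²d + 1008c³d + 240d − 432ad + 240 − 432a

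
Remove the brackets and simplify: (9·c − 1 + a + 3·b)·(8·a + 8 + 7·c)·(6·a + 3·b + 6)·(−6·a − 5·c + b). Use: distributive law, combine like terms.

−3084·a³·c − 4638·a²·c² − 2544·a²·b·c − 2571·a·b·c² − 375·a·b²·c − 5424·a²·c − 6588·a·c² − 2502·a·b·c − 1227·b·c² − 39·b²·c − 2100·a·c − 1950·c² − 210·b·c − 1890·a·c³ − 945·b·c³ − 126·b²·c² − 1890·c³ + 288·a² − 768·a·b + 120·b² + 288·a + 240·c − 48·b − 288·a⁴ − 960·a³·b − 264·a²·b² − 288·a³ − 1680·a²·b + 72·a·b³ − 144·a·b² + 72·b³ + 63·b³·c

(9·c − 1 + a + 3·b)·(8·a + 8 + 7·c)·(6·a + 3·b + 6)·(−6·a − 5·c + b)
= (72·a·c + 72·c + 63·c² − 8·a − 8 − 7·c + 8·a² + 8·a + 7·a·c + 24·a·b + 24·b + 21·b·c)·(6·a + 3·b + 6)·(−6·a − 5·c + b)    [distributive law]
= (79·a·c + 65·c + 63·c² − 8 + 8·a² + 24·a·b + 24·b + 21·b·c)·(6·a + 3·b + 6)·(−6·a − 5·c + b)    [combine like terms]
= (474·a²·c + 237·a·b·c + 474·a·c + 390·a·c + 195·b·c + 390·c + 378·a·c² + 189·b·c² + 378·c² − 48·a − 24·b − 48 + 48·a³ + 24·a²·b + 48·a² + 144·a²·b + 72·a·b² + 144·a·b + 144·a·b + 72·b² + 144·b + 126·a·b·c + 63·b²·c + 126·b·c)·(−6·a − 5·c + b)    [distributive law]
= (474·a²·c + 363·a·b·c + 864·a·c + 321·b·c + 390·c + 378·a·c² + 189·b·c² + 378·c² − 48·a + 120·b − 48 + 48·a³ + 168·a²·b + 48·a² + 72·a·b² + 288·a·b + 72·b² + 63·b²·c)·(−6·a − 5·c + b)    [combine like terms]
= −2844·a³·c − 2370·a²·c² + 474·a²·b·c − 2178·a²·b·c − 1815·a·b·c² + 363·a·b²·c − 5184·a²·c − 4320·a·c² + 864·a·b·c − 1926·a·b·c − 1605·b·c² + 321·b²·c − 2340·a·c − 1950·c² + 390·b·c − 2268·a²·c² − 1890·a·c³ + 378·a·b·c² − 1134·a·b·c² − 945·b·c³ + 189·b²·c² − 2268·a·c² − 1890·c³ + 378·b·c² + 288·a² + 240·a·c − 48·a·b − 720·a·b − 600·b·c + 120·b² + 288·a + 240·c − 48·b − 288·a⁴ − 240·a³·c + 48·a³·b − 1008·a³·b − 840·a²·b·c + 168·a²·b² − 288·a³ − 240·a²·c + 48·a²·b − 432·a²·b² − 360·a·b²·c + 72·a·b³ − 1728·a²·b − 1440·a·b·c + 288·a·b² − 432·a·b² − 360·b²·c + 72·b³ − 378·a·b²·c − 315·b²·c² + 63·b³·c    [distributive law]
= −3084·a³·c − 4638·a²·c² − 2544·a²·b·c − 2571·a·b·c² − 375·a·b²·c − 5424·a²·c − 6588·a·c² − 2502·a·b·c − 1227·b·c² − 39·b²·c − 2100·a·c − 1950·c² − 210·b·c − 1890·a·c³ − 945·b·c³ − 126·b²·c² − 1890·c³ + 288·a² − 768·a·b + 120·b² + 288·a + 240·c − 48·b − 288·a⁴ − 960·a³·b − 264·a²·b² − 288·a³ − 1680·a²·b + 72·a·b³ − 144·a·b² + 72·b³ + 63·b³·c    [combine like terms]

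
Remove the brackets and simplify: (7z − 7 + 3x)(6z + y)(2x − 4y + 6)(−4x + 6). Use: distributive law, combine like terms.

−336x²z² − 504xz² + 672xyz² − 1008yz² + 1512z² + 232x²yz − 1188xyz + 112xy²z − 168y²z + 1260yz + 120x²z + 1152xz − 1512z + 20x²y + 192xy − 184xy² + 168y² − 252y − 144x³z − 24x³y + 48x²y²

(7z − 7 + 3x)(6z + y)(2x − 4y + 6)(−4x + 6)
= (42z² + 7yz − 42z − 7y + 18xz + 3xy)(2x − 4y + 6)(−4x + 6)    [distributive law]
= (84xz² − 168yz² + 252z² + 14xyz − 28y²z + 42yz − 84xz + 168yz − 252z − 14xy + 28y² − 42y + 36x²z − 72xyz + 108xz + 6x²y − 12xy² + 18xy)(−4x + 6)    [distributive law]
= (84xz² − 168yz² + 252z² − 58xyz − 28y²z + 210yz + 24xz − 252z + 4xy + 28y² − 42y + 36x²z + 6x²y − 12xy²)(−4x + 6)    [combine like terms]
= −336x²z² + 504xz² + 672xyz² − 1008yz² − 1008xz² + 1512z² + 232x²yz − 348xyz + 112xy²z − 168y²z − 840xyz + 1260yz − 96x²z + 144xz + 1008xz − 1512z − 16x²y + 24xy − 112xy² + 168y² + 168xy − 252y − 144x³z + 216x²z − 24x³y + 36x²y + 48x²y² − 72xy²    [distributive law]
= −336x²z² − 504xz² + 672xyz² − 1008yz² + 1512z² + 232x²yz − 1188xyz + 112xy²z − 168y²z + 1260yz + 120x²z + 1152xz − 1512z + 20x²y + 192xy − 184xy² + 168y² − 252y − 144x³z − 24x³y + 48x²y²    [combine like terms]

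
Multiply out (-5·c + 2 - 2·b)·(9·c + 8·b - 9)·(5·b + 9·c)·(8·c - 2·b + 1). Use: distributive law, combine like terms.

(-5·c + 2 - 2·b)·(9·c + 8·b - 9)·(5·b + 9·c)·(8·c - 2·b + 1)
= (-45·c^2 - 40·b·c + 45·c + 18·c + 16·b - 18 - 18·b·c - 16·b^2 + 18·b)·(5·b + 9·c)·(8·c - 2·b + 1)    [distributive law]
= (-45·c^2 - 58·b·c + 63·c + 34·b - 18 - 16·b^2)·(5·b + 9·c)·(8·c - 2·b + 1)    [combine like terms]
= (-225·b·c^2 - 405·c^3 - 290·b^2·c - 522·b·c^2 + 315·b·c + 567·c^2 + 170·b^2 + 306·b·c - 90·b - 162·c - 80·b^3 - 144·b^2·c)·(8·c - 2·b + 1)    [distributive law]
= (-747·b·c^2 - 405·c^3 - 434·b^2·c + 621·b·c + 567·c^2 + 170·b^2 - 90·b - 162·c - 80·b^3)·(8·c - 2·b + 1)    [combine like terms]
= -5976·b·c^3 + 1494·b^2·c^2 - 747·b·c^2 - 3240·c^4 + 810·b·c^3 - 405·c^3 - 3472·b^2·c^2 + 868·b^3·c - 434·b^2·c + 4968·b·c^2 - 1242·b^2·c + 621·b·c + 4536·c^3 - 1134·b·c^2 + 567·c^2 + 1360·b^2·c - 340·b^3 + 170·b^2 - 720·b·c + 180·b^2 - 90·b - 1296·c^2 + 324·b·c - 162·c - 640·b^3·c + 160·b^4 - 80·b^3    [distributive law]
= -5166·b·c^3 - 1978·b^2·c^2 + 3087·b·c^2 - 3240·c^4 + 4131·c^3 + 228·b^3·c - 316·b^2·c + 225·b·c - 729·c^2 - 420·b^3 + 350·b^2 - 90·b - 162·c + 160·b^4    [combine like terms]

-5166·b·c^3 - 1978·b^2·c^2 + 3087·b·c^2 - 3240·c^4 + 4131·c^3 + 228·b^3·c - 316·b^2·c + 225·b·c - 729·c^2 - 420·b^3 + 350·b^2 - 90·b - 162·c + 160·b^4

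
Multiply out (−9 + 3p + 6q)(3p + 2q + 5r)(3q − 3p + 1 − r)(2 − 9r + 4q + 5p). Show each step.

(−9 + 3p + 6q)(3p + 2q + 5r)(3q − 3p + 1 − r)(2 − 9r + 4q + 5p)
= (−27p − 18q − 45r + 9p^2 + 6pq + 15pr + 18pq + 12q^2 + 30qr)(3q − 3p + 1 − r)(2 − 9r + 4q + 5p)    [distributive law]
= (−27p − 18q − 45r + 9p^2 + 24pq + 15pr + 12q^2 + 30qr)(3q − 3p + 1 − r)(2 − 9r + 4q + 5p)    [combine like terms]
= (−81pq + 81p^2 − 27p + 27pr − 54q^2 + 54pq − 18q + 18qr − 135qr + 135pr − 45r + 45r^2 + 27p^2q − 27p^3 + 9p^2 − 9p^2r + 72pq^2 − 72p^2q + 24pq − 24pqr + 45pqr − 45p^2r + 15pr − 15pr^2 + 36q^3 − 36pq^2 + 12q^2 − 12q^2r + 90q^2r − 90pqr + 30qr − 30qr^2)(2 − 9r + 4q + 5p)    [distributive law]
= (−3pq + 90p^2 − 27p + 177pr − 42q^2 − 18q − 87qr − 45r + 45r^2 − 45p^2q − 27p^3 − 54p^2r + 36pq^2 − 69pqr − 15pr^2 + 36q^3 + 78q^2r − 30qr^2)(2 − 9r + 4q + 5p)    [combine like terms]
= −6pq + 27pqr − 12pq^2 − 15p^2q + 180p^2 − 810p^2r + 360p^2q + 450p^3 − 54p + 243pr − 108pq − 135p^2 + 354pr − 1593pr^2 + 708pqr + 885p^2r − 84q^2 + 378q^2r − 168q^3 − 210pq^2 − 36q + 162qr − 72q^2 − 90pq − 174qr + 783qr^2 − 348q^2r − 435pqr − 90r + 405r^2 − 180qr − 225pr + 90r^2 − 405r^3 + 180qr^2 + 225pr^2 − 90p^2q + 405p^2qr − 180p^2q^2 − 225p^3q − 54p^3 + 243p^3r − 108p^3q − 135p^4 − 108p^2r + 486p^2r^2 − 216p^2qr − 270p^3r + 72pq^2 − 324pq^2r + 144pq^3 + 180p^2q^2 − 138pqr + 621pqr^2 − 276pq^2r − 345p^2qr − 30pr^2 + 135pr^3 − 60pqr^2 − 75p^2r^2 + 72q^3 − 324q^3r + 144q^4 + 180pq^3 + 156q^2r − 702q^2r^2 + 312q^3r + 390pq^2r − 60qr^2 + 270qr^3 − 120q^2r^2 − 150pqr^2    [distributive law]
= −204pq + 162pqr − 150pq^2 + 255p^2q + 45p^2 − 33p^2r + 396p^3 − 54p + 372pr − 1398pr^2 − 156q^2 + 186q^2r − 96q^3 − 36q − 192qr + 903qr^2 − 90r + 495r^2 − 405r^3 − 156p^2qr − 333p^3q − 27p^3r − 135p^4 + 411p^2r^2 − 210pq^2r + 324pq^3 + 411pqr^2 + 135pr^3 − 12q^3r + 144q^4 − 822q^2r^2 + 270qr^3    [combine like terms]

−204pq + 162pqr − 150pq^2 + 255p^2q + 45p^2 − 33p^2r + 396p^3 − 54p + 372pr − 1398pr^2 − 156q^2 + 186q^2r − 96q^3 − 36q − 192qr + 903qr^2 − 90r + 495r^2 − 405r^3 − 156p^2qr − 333p^3q − 27p^3r − 135p^4 + 411p^2r^2 − 210pq^2r + 324pq^3 + 411pqr^2 + 135pr^3 − 12q^3r + 144q^4 − 822q^2r^2 + 270qr^3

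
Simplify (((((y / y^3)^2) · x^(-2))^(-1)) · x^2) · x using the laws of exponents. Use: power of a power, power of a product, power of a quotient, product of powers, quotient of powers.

x^5y^4

(((((y / y^3)^2) · x^(-2))^(-1)) · x^2) · x
= (((((y / y^3)^2)^(-1)) · ((x^(-2))^(-1))) · x^2) · x    [power of a product]
= ((((y / y^3)^(-2)) · ((x^(-2))^(-1))) · x^2) · x    [power of a power]
= ((((y^(-2)) / ((y^3)^(-2))) · ((x^(-2))^(-1))) · x^2) · x    [power of a quotient]
= (((y^(-2) / y^(-6)) · ((x^(-2))^(-1))) · x^2) · x    [power of a power]
= ((y^4 · ((x^(-2))^(-1))) · x^2) · x    [quotient of powers]
= ((y^4 · x^2) · x^2) · x    [power of a power]
= x^5y^4    [product of powers]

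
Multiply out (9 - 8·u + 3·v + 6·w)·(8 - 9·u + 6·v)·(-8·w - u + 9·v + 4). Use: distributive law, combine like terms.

(9 - 8·u + 3·v + 6·w)·(8 - 9·u + 6·v)·(-8·w - u + 9·v + 4)
= (72 - 81·u + 54·v - 64·u + 72·u^2 - 48·u·v + 24·v - 27·u·v + 18·v^2 + 48·w - 54·u·w + 36·v·w)·(-8·w - u + 9·v + 4)    [distributive law]
= (72 - 145·u + 78·v + 72·u^2 - 75·u·v + 18·v^2 + 48·w - 54·u·w + 36·v·w)·(-8·w - u + 9·v + 4)    [combine like terms]
= -576·w - 72·u + 648·v + 288 + 1160·u·w + 145·u^2 - 1305·u·v - 580·u - 624·v·w - 78·u·v + 702·v^2 + 312·v - 576·u^2·w - 72·u^3 + 648·u^2·v + 288·u^2 + 600·u·v·w + 75·u^2·v - 675·u·v^2 - 300·u·v - 144·v^2·w - 18·u·v^2 + 162·v^3 + 72·v^2 - 384·w^2 - 48·u·w + 432·v·w + 192·w + 432·u·w^2 + 54·u^2·w - 486·u·v·w - 216·u·w - 288·v·w^2 - 36·u·v·w + 324·v^2·w + 144·v·w    [distributive law]
= -384·w - 652·u + 960·v + 288 + 896·u·w + 433·u^2 - 1683·u·v - 48·v·w + 774·v^2 - 522·u^2·w - 72·u^3 + 723·u^2·v + 78·u·v·w - 693·u·v^2 + 180·v^2·w + 162·v^3 - 384·w^2 + 432·u·w^2 - 288·v·w^2    [combine like terms]

-384·w - 652·u + 960·v + 288 + 896·u·w + 433·u^2 - 1683·u·v - 48·v·w + 774·v^2 - 522·u^2·w - 72·u^3 + 723·u^2·v + 78·u·v·w - 693·u·v^2 + 180·v^2·w + 162·v^3 - 384·w^2 + 432·u·w^2 - 288·v·w^2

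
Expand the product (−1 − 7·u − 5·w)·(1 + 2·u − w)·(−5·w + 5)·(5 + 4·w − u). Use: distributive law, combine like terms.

−95·w + 165·w^2 − 15·u·w − 25 − 220·u + 150·u·w^2 + 40·u^2·w − 305·u^2 + 55·w^3 + 265·u^2·w^2 − 70·u^3·w + 70·u^3 + 85·u·w^3 − 100·w^4

(−1 − 7·u − 5·w)·(1 + 2·u − w)·(−5·w + 5)·(5 + 4·w − u)
= (−1 − 2·u + w − 7·u − 14·u^2 + 7·u·w − 5·w − 10·u·w + 5·w^2)·(−5·w + 5)·(5 + 4·w − u)    [distributive law]
= (−1 − 9·u − 4·w − 14·u^2 − 3·u·w + 5·w^2)·(−5·w + 5)·(5 + 4·w − u)    [combine like terms]
= (5·w − 5 + 45·u·w − 45·u + 20·w^2 − 20·w + 70·u^2·w − 70·u^2 + 15·u·w^2 − 15·u·w − 25·w^3 + 25·w^2)·(5 + 4·w − u)    [distributive law]
= (−15·w − 5 + 30·u·w − 45·u + 45·w^2 + 70·u^2·w − 70·u^2 + 15·u·w^2 − 25·w^3)·(5 + 4·w − u)    [combine like terms]
= −75·w − 60·w^2 + 15·u·w − 25 − 20·w + 5·u + 150·u·w + 120·u·w^2 − 30·u^2·w − 225·u − 180·u·w + 45·u^2 + 225·w^2 + 180·w^3 − 45·u·w^2 + 350·u^2·w + 280·u^2·w^2 − 70·u^3·w − 350·u^2 − 280·u^2·w + 70·u^3 + 75·u·w^2 + 60·u·w^3 − 15·u^2·w^2 − 125·w^3 − 100·w^4 + 25·u·w^3    [distributive law]
= −95·w + 165·w^2 − 15·u·w − 25 − 220·u + 150·u·w^2 + 40·u^2·w − 305·u^2 + 55·w^3 + 265·u^2·w^2 − 70·u^3·w + 70·u^3 + 85·u·w^3 − 100·w^4    [combine like terms]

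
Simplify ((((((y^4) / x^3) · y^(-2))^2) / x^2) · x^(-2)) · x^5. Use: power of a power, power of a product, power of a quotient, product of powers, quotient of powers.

x^(-5)y^4

((((((y^4) / x^3) · y^(-2))^2) / x^2) · x^(-2)) · x^5
= ((((((y^4) / x^3)^2) · ((y^(-2))^2)) / x^2) · x^(-2)) · x^5    [power of a product]
= ((((((y^4)^2) / ((x^3)^2)) · ((y^(-2))^2)) / x^2) · x^(-2)) · x^5    [power of a quotient]
= (((((y^8) / ((x^3)^2)) · ((y^(-2))^2)) / x^2) · x^(-2)) · x^5    [power of a power]
= ((((y^8 / x^6) · ((y^(-2))^2)) / x^2) · x^(-2)) · x^5    [power of a power]
= ((((y^8 / x^6) · y^(-4)) / x^2) · x^(-2)) · x^5    [power of a power]
= x^(-5)y^4    [quotient of powers; product of powers]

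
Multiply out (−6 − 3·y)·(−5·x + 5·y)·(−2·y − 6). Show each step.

−150·x·y − 180·x + 150·y^2 + 180·y − 30·x·y^2 + 30·y^3

(−6 − 3·y)·(−5·x + 5·y)·(−2·y − 6)
= (30·x − 30·y + 15·x·y − 15·y^2)·(−2·y − 6)    [distributive law]
= −60·x·y − 180·x + 60·y^2 + 180·y − 30·x·y^2 − 90·x·y + 30·y^3 + 90·y^2    [distributive law]
= −150·x·y − 180·x + 150·y^2 + 180·y − 30·x·y^2 + 30·y^3    [combine like terms]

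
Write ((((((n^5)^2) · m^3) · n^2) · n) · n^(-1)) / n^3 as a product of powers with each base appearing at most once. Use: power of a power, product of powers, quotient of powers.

m^3n^9

((((((n^5)^2) · m^3) · n^2) · n) · n^(-1)) / n^3
= ((((n^10 · m^3) · n^2) · n) · n^(-1)) / n^3    [power of a power]
= m^3n^9    [quotient of powers; product of powers]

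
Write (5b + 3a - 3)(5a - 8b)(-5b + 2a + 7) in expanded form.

(5b + 3a - 3)(5a - 8b)(-5b + 2a + 7)
= (25ab - 40b^2 + 15a^2 - 24ab - 15a + 24b)(-5b + 2a + 7)    [distributive law]
= (ab - 40b^2 + 15a^2 - 15a + 24b)(-5b + 2a + 7)    [combine like terms]
= -5ab^2 + 2a^2b + 7ab + 200b^3 - 80ab^2 - 280b^2 - 75a^2b + 30a^3 + 105a^2 + 75ab - 30a^2 - 105a - 120b^2 + 48ab + 168b    [distributive law]
= -85ab^2 - 73a^2b + 130ab + 200b^3 - 400b^2 + 30a^3 + 75a^2 - 105a + 168b    [combine like terms]

-85ab^2 - 73a^2b + 130ab + 200b^3 - 400b^2 + 30a^3 + 75a^2 - 105a + 168b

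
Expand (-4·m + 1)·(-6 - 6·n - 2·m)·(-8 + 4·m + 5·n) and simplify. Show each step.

(-4·m + 1)·(-6 - 6·n - 2·m)·(-8 + 4·m + 5·n)
= (24·m + 24·m·n + 8·m^2 - 6 - 6·n - 2·m)·(-8 + 4·m + 5·n)    [distributive law]
= (22·m + 24·m·n + 8·m^2 - 6 - 6·n)·(-8 + 4·m + 5·n)    [combine like terms]
= -176·m + 88·m^2 + 110·m·n - 192·m·n + 96·m^2·n + 120·m·n^2 - 64·m^2 + 32·m^3 + 40·m^2·n + 48 - 24·m - 30·n + 48·n - 24·m·n - 30·n^2    [distributive law]
= -200·m + 24·m^2 - 106·m·n + 136·m^2·n + 120·m·n^2 + 32·m^3 + 48 + 18·n - 30·n^2    [combine like terms]

-200·m + 24·m^2 - 106·m·n + 136·m^2·n + 120·m·n^2 + 32·m^3 + 48 + 18·n - 30·n^2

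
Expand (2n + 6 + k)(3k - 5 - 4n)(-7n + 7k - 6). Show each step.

-70kn^2 - 7k^2n - 341kn + 286n^2 + 414n + 56n^3 + 73k^2 - 288k + 180 + 21k^3

(2n + 6 + k)(3k - 5 - 4n)(-7n + 7k - 6)
= (6kn - 10n - 8n^2 + 18k - 30 - 24n + 3k^2 - 5k - 4kn)(-7n + 7k - 6)    [distributive law]
= (2kn - 34n - 8n^2 + 13k - 30 + 3k^2)(-7n + 7k - 6)    [combine like terms]
= -14kn^2 + 14k^2n - 12kn + 238n^2 - 238kn + 204n + 56n^3 - 56kn^2 + 48n^2 - 91kn + 91k^2 - 78k + 210n - 210k + 180 - 21k^2n + 21k^3 - 18k^2    [distributive law]
= -70kn^2 - 7k^2n - 341kn + 286n^2 + 414n + 56n^3 + 73k^2 - 288k + 180 + 21k^3    [combine like terms]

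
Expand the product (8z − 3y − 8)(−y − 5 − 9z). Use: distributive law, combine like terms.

19yz + 32z − 72z² + 3y² + 23y + 40

(8z − 3y − 8)(−y − 5 − 9z)
= −8yz − 40z − 72z² + 3y² + 15y + 27yz + 8y + 40 + 72z    [distributive law]
= 19yz + 32z − 72z² + 3y² + 23y + 40    [combine like terms]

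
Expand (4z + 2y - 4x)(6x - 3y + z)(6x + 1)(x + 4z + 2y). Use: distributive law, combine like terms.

-456x^3z + 504x^2z^2 + 756x^2yz - 76x^2z + 84xz^2 + 126xyz - 192xyz^2 - 264xy^2z - 32yz^2 - 44y^2z + 96xz^3 + 16z^3 - 144x^3y + 252x^2y^2 - 24x^2y + 42xy^2 - 72xy^3 - 12y^3 - 144x^4 - 24x^3

(4z + 2y - 4x)(6x - 3y + z)(6x + 1)(x + 4z + 2y)
= (24xz - 12yz + 4z^2 + 12xy - 6y^2 + 2yz - 24x^2 + 12xy - 4xz)(6x + 1)(x + 4z + 2y)    [distributive law]
= (20xz - 10yz + 4z^2 + 24xy - 6y^2 - 24x^2)(6x + 1)(x + 4z + 2y)    [combine like terms]
= (120x^2z + 20xz - 60xyz - 10yz + 24xz^2 + 4z^2 + 144x^2y + 24xy - 36xy^2 - 6y^2 - 144x^3 - 24x^2)(x + 4z + 2y)    [distributive law]
= 120x^3z + 480x^2z^2 + 240x^2yz + 20x^2z + 80xz^2 + 40xyz - 60x^2yz - 240xyz^2 - 120xy^2z - 10xyz - 40yz^2 - 20y^2z + 24x^2z^2 + 96xz^3 + 48xyz^2 + 4xz^2 + 16z^3 + 8yz^2 + 144x^3y + 576x^2yz + 288x^2y^2 + 24x^2y + 96xyz + 48xy^2 - 36x^2y^2 - 144xy^2z - 72xy^3 - 6xy^2 - 24y^2z - 12y^3 - 144x^4 - 576x^3z - 288x^3y - 24x^3 - 96x^2z - 48x^2y    [distributive law]
= -456x^3z + 504x^2z^2 + 756x^2yz - 76x^2z + 84xz^2 + 126xyz - 192xyz^2 - 264xy^2z - 32yz^2 - 44y^2z + 96xz^3 + 16z^3 - 144x^3y + 252x^2y^2 - 24x^2y + 42xy^2 - 72xy^3 - 12y^3 - 144x^4 - 24x^3    [combine like terms]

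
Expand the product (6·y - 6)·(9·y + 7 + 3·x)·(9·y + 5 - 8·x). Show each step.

(6·y - 6)·(9·y + 7 + 3·x)·(9·y + 5 - 8·x)
= (54·y² + 42·y + 18·x·y - 54·y - 42 - 18·x)·(9·y + 5 - 8·x)    [distributive law]
= (54·y² - 12·y + 18·x·y - 42 - 18·x)·(9·y + 5 - 8·x)    [combine like terms]
= 486·y³ + 270·y² - 432·x·y² - 108·y² - 60·y + 96·x·y + 162·x·y² + 90·x·y - 144·x²·y - 378·y - 210 + 336·x - 162·x·y - 90·x + 144·x²    [distributive law]
= 486·y³ + 162·y² - 270·x·y² - 438·y + 24·x·y - 144·x²·y - 210 + 246·x + 144·x²    [combine like terms]

486·y³ + 162·y² - 270·x·y² - 438·y + 24·x·y - 144·x²·y - 210 + 246·x + 144·x²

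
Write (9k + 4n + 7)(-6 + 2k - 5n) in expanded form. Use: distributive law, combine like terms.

(9k + 4n + 7)(-6 + 2k - 5n)
= -54k + 18k² - 45kn - 24n + 8kn - 20n² - 42 + 14k - 35n    [distributive law]
= -40k + 18k² - 37kn - 59n - 20n² - 42    [combine like terms]

-40k + 18k² - 37kn - 59n - 20n² - 42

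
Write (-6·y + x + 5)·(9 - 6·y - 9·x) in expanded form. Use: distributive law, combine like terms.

(-6·y + x + 5)·(9 - 6·y - 9·x)
= -54·y + 36·y² + 54·x·y + 9·x - 6·x·y - 9·x² + 45 - 30·y - 45·x    [distributive law]
= -84·y + 36·y² + 48·x·y - 36·x - 9·x² + 45    [combine like terms]

-84·y + 36·y² + 48·x·y - 36·x - 9·x² + 45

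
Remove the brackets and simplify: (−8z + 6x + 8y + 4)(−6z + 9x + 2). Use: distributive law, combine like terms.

(−8z + 6x + 8y + 4)(−6z + 9x + 2)
= 48z^2 − 72xz − 16z − 36xz + 54x^2 + 12x − 48yz + 72xy + 16y − 24z + 36x + 8    [distributive law]
= 48z^2 − 108xz − 40z + 54x^2 + 48x − 48yz + 72xy + 16y + 8    [combine like terms]

48z^2 − 108xz − 40z + 54x^2 + 48x − 48yz + 72xy + 16y + 8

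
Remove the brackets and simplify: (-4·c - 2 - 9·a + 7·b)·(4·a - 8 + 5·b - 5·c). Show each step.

(-4·c - 2 - 9·a + 7·b)·(4·a - 8 + 5·b - 5·c)
= -16·a·c + 32·c - 20·b·c + 20·c² - 8·a + 16 - 10·b + 10·c - 36·a² + 72·a - 45·a·b + 45·a·c + 28·a·b - 56·b + 35·b² - 35·b·c    [distributive law]
= 29·a·c + 42·c - 55·b·c + 20·c² + 64·a + 16 - 66·b - 36·a² - 17·a·b + 35·b²    [combine like terms]

29·a·c + 42·c - 55·b·c + 20·c² + 64·a + 16 - 66·b - 36·a² - 17·a·b + 35·b²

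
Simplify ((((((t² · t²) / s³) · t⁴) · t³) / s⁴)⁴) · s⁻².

((((((t² · t²) / s³) · t⁴) · t³) / s⁴)⁴) · s⁻²
= ((((((t² · t²) / s³) · t⁴) · t³)⁴) / ((s⁴)⁴)) · s⁻²    [power of a quotient]
= ((((((t² · t²) / s³) · t⁴)⁴) · ((t³)⁴)) / ((s⁴)⁴)) · s⁻²    [power of a product]
= ((((((t² · t²) / s³)⁴) · ((t⁴)⁴)) · ((t³)⁴)) / ((s⁴)⁴)) · s⁻²    [power of a product]
= ((((((t² · t²)⁴) / ((s³)⁴)) · ((t⁴)⁴)) · ((t³)⁴)) / ((s⁴)⁴)) · s⁻²    [power of a quotient]
= (((((((t²)⁴) · ((t²)⁴)) / ((s³)⁴)) · ((t⁴)⁴)) · ((t³)⁴)) / ((s⁴)⁴)) · s⁻²    [power of a product]
= (((((t⁸ · ((t²)⁴)) / ((s³)⁴)) · ((t⁴)⁴)) · ((t³)⁴)) / ((s⁴)⁴)) · s⁻²    [power of a power]
= (((((t⁸ · t⁸) / ((s³)⁴)) · ((t⁴)⁴)) · ((t³)⁴)) / ((s⁴)⁴)) · s⁻²    [power of a power]
= ((((t¹⁶ / ((s³)⁴)) · ((t⁴)⁴)) · ((t³)⁴)) / ((s⁴)⁴)) · s⁻²    [product of powers]
= ((((t¹⁶ / s¹²) · ((t⁴)⁴)) · ((t³)⁴)) / ((s⁴)⁴)) · s⁻²    [power of a power]
= ((((t¹⁶ / s¹²) · t¹⁶) · ((t³)⁴)) / ((s⁴)⁴)) · s⁻²    [power of a power]
= ((((t¹⁶ / s¹²) · t¹⁶) · t¹²) / ((s⁴)⁴)) · s⁻²    [power of a power]
= ((((t¹⁶ / s¹²) · t¹⁶) · t¹²) / s¹⁶) · s⁻²    [power of a power]
= s⁻³⁰t⁴⁴    [quotient of powers; product of powers]

s⁻³⁰t⁴⁴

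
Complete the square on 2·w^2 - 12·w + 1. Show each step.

2·w^2 - 12·w + 1
= 2(w^2 - 6·w) + 1    [factor out 2 from the w-terms]
= 2(w^2 - 6·w + 9 - 9) + 1    [add and subtract 9 inside the bracket]
= 2(w - 3)^2 - 18 + 1    [perfect-square identity]
= 2(w - 3)^2 - 17    [combine constants]

2(w - 3)^2 - 17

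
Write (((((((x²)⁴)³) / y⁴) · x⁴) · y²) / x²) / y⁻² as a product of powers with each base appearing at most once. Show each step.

x²⁶

(((((((x²)⁴)³) / y⁴) · x⁴) · y²) / x²) / y⁻²
= ((((((x²)¹²) / y⁴) · x⁴) · y²) / x²) / y⁻²    [power of a power]
= ((((x²⁴ / y⁴) · x⁴) · y²) / x²) / y⁻²    [power of a power]
= x²⁶    [quotient of powers; product of powers]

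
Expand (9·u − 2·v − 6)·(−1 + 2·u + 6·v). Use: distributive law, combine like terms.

(9·u − 2·v − 6)·(−1 + 2·u + 6·v)
= −9·u + 18·u^2 + 54·u·v + 2·v − 4·u·v − 12·v^2 + 6 − 12·u − 36·v    [distributive law]
= −21·u + 18·u^2 + 50·u·v − 34·v − 12·v^2 + 6    [combine like terms]

−21·u + 18·u^2 + 50·u·v − 34·v − 12·v^2 + 6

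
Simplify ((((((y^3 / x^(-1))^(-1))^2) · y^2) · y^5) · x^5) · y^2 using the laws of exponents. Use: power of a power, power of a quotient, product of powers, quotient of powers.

x^3·y^3

((((((y^3 / x^(-1))^(-1))^2) · y^2) · y^5) · x^5) · y^2
= (((((y^3 / x^(-1))^(-2)) · y^2) · y^5) · x^5) · y^2    [power of a power]
= ((((((y^3)^(-2)) / ((x^(-1))^(-2))) · y^2) · y^5) · x^5) · y^2    [power of a quotient]
= ((((y^(-6) / ((x^(-1))^(-2))) · y^2) · y^5) · x^5) · y^2    [power of a power]
= ((((y^(-6) / x^2) · y^2) · y^5) · x^5) · y^2    [power of a power]
= x^3·y^3    [quotient of powers; product of powers]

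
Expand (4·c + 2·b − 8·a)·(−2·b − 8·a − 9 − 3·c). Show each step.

−14·b·c − 8·a·c − 36·c − 12·c^2 − 4·b^2 − 18·b + 64·a^2 + 72·a

(4·c + 2·b − 8·a)·(−2·b − 8·a − 9 − 3·c)
= −8·b·c − 32·a·c − 36·c − 12·c^2 − 4·b^2 − 16·a·b − 18·b − 6·b·c + 16·a·b + 64·a^2 + 72·a + 24·a·c    [distributive law]
= −14·b·c − 8·a·c − 36·c − 12·c^2 − 4·b^2 − 18·b + 64·a^2 + 72·a    [combine like terms]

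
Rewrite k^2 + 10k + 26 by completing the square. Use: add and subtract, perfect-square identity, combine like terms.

k^2 + 10k + 26
= k^2 + 10k + 25 − 25 + 26    [add and subtract 25]
= (k + 5)^2 − 25 + 26    [perfect-square identity]
= (k + 5)^2 + 1    [combine constants]

(k + 5)^2 + 1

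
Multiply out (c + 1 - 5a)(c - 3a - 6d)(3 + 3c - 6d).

6c^2 + 3c^3 - 24c^2d - 33ac - 24ac^2 + 138acd - 42cd + 36cd^2 + 3c - 9a + 108ad - 18d + 36d^2 + 45a^2 + 45a^2c - 90a^2d - 180ad^2

(c + 1 - 5a)(c - 3a - 6d)(3 + 3c - 6d)
= (c^2 - 3ac - 6cd + c - 3a - 6d - 5ac + 15a^2 + 30ad)(3 + 3c - 6d)    [distributive law]
= (c^2 - 8ac - 6cd + c - 3a - 6d + 15a^2 + 30ad)(3 + 3c - 6d)    [combine like terms]
= 3c^2 + 3c^3 - 6c^2d - 24ac - 24ac^2 + 48acd - 18cd - 18c^2d + 36cd^2 + 3c + 3c^2 - 6cd - 9a - 9ac + 18ad - 18d - 18cd + 36d^2 + 45a^2 + 45a^2c - 90a^2d + 90ad + 90acd - 180ad^2    [distributive law]
= 6c^2 + 3c^3 - 24c^2d - 33ac - 24ac^2 + 138acd - 42cd + 36cd^2 + 3c - 9a + 108ad - 18d + 36d^2 + 45a^2 + 45a^2c - 90a^2d - 180ad^2    [combine like terms]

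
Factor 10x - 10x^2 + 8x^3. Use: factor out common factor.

10x - 10x^2 + 8x^3
= 2(5x - 5x^2 + 4x^3)    [factor out 2]
= 2x(5 - 5x + 4x^2)    [factor out x]

2x(5 - 5x + 4x^2)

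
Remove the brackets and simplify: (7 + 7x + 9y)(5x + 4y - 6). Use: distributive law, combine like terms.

-7x - 26y - 42 + 35x² + 73xy + 36y²

(7 + 7x + 9y)(5x + 4y - 6)
= 35x + 28y - 42 + 35x² + 28xy - 42x + 45xy + 36y² - 54y    [distributive law]
= -7x - 26y - 42 + 35x² + 73xy + 36y²    [combine like terms]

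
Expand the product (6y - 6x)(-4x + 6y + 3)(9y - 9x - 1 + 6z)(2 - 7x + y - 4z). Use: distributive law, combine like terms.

-2874xy^2 + 6804x^2y^2 - 3132xy^3 + 1584xy^2z + 3498x^2y - 5508x^3y - 360x^2yz - 384xy - 528xyz + 1440xyz^2 + 774y^3 + 324y^4 - 1080y^3z + 234y^2 + 36y^2z - 864y^2z^2 - 36y + 288yz - 432yz^2 - 1398x^3 + 1512x^4 - 144x^3z + 150x^2 + 492x^2z - 576x^2z^2 + 36x - 288xz + 432xz^2

(6y - 6x)(-4x + 6y + 3)(9y - 9x - 1 + 6z)(2 - 7x + y - 4z)
= (-24xy + 36y^2 + 18y + 24x^2 - 36xy - 18x)(9y - 9x - 1 + 6z)(2 - 7x + y - 4z)    [distributive law]
= (-60xy + 36y^2 + 18y + 24x^2 - 18x)(9y - 9x - 1 + 6z)(2 - 7x + y - 4z)    [combine like terms]
= (-540xy^2 + 540x^2y + 60xy - 360xyz + 324y^3 - 324xy^2 - 36y^2 + 216y^2z + 162y^2 - 162xy - 18y + 108yz + 216x^2y - 216x^3 - 24x^2 + 144x^2z - 162xy + 162x^2 + 18x - 108xz)(2 - 7x + y - 4z)    [distributive law]
= (-864xy^2 + 756x^2y - 264xy - 360xyz + 324y^3 + 126y^2 + 216y^2z - 18y + 108yz - 216x^3 + 138x^2 + 144x^2z + 18x - 108xz)(2 - 7x + y - 4z)    [combine like terms]
= -1728xy^2 + 6048x^2y^2 - 864xy^3 + 3456xy^2z + 1512x^2y - 5292x^3y + 756x^2y^2 - 3024x^2yz - 528xy + 1848x^2y - 264xy^2 + 1056xyz - 720xyz + 2520x^2yz - 360xy^2z + 1440xyz^2 + 648y^3 - 2268xy^3 + 324y^4 - 1296y^3z + 252y^2 - 882xy^2 + 126y^3 - 504y^2z + 432y^2z - 1512xy^2z + 216y^3z - 864y^2z^2 - 36y + 126xy - 18y^2 + 72yz + 216yz - 756xyz + 108y^2z - 432yz^2 - 432x^3 + 1512x^4 - 216x^3y + 864x^3z + 276x^2 - 966x^3 + 138x^2y - 552x^2z + 288x^2z - 1008x^3z + 144x^2yz - 576x^2z^2 + 36x - 126x^2 + 18xy - 72xz - 216xz + 756x^2z - 108xyz + 432xz^2    [distributive law]
= -2874xy^2 + 6804x^2y^2 - 3132xy^3 + 1584xy^2z + 3498x^2y - 5508x^3y - 360x^2yz - 384xy - 528xyz + 1440xyz^2 + 774y^3 + 324y^4 - 1080y^3z + 234y^2 + 36y^2z - 864y^2z^2 - 36y + 288yz - 432yz^2 - 1398x^3 + 1512x^4 - 144x^3z + 150x^2 + 492x^2z - 576x^2z^2 + 36x - 288xz + 432xz^2    [combine like terms]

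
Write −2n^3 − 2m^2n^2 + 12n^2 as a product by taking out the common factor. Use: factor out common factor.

−2n^3 − 2m^2n^2 + 12n^2
= 2(−n^3 − m^2n^2 + 6n^2)    [factor out 2]
= 2n^2(−n − m^2 + 6)    [factor out n^2]

2n^2(−n − m^2 + 6)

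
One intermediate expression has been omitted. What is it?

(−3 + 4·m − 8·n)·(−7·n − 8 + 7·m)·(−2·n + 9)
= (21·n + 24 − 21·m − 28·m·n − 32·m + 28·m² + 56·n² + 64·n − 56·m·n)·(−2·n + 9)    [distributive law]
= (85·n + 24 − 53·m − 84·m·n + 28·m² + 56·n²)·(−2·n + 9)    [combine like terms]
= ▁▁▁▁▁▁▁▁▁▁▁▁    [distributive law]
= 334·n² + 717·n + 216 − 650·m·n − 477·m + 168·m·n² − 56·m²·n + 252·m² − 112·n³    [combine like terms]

Applying distributive law to the line above:

−170·n² + 765·n − 48·n + 216 + 106·m·n − 477·m + 168·m·n² − 756·m·n − 56·m²·n + 252·m² − 112·n³ + 504·n²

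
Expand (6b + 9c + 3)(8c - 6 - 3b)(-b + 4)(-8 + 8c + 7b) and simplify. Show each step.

750b^2c - 672b^2c^2 - 3b^3c - 3048bc + 3504bc^2 - 918b^2 - 333b^3 + 792b + 126b^4 - 576bc^3 - 3264c^2 + 2304c^3 + 384c + 576

(6b + 9c + 3)(8c - 6 - 3b)(-b + 4)(-8 + 8c + 7b)
= (48bc - 36b - 18b^2 + 72c^2 - 54c - 27bc + 24c - 18 - 9b)(-b + 4)(-8 + 8c + 7b)    [distributive law]
= (21bc - 45b - 18b^2 + 72c^2 - 30c - 18)(-b + 4)(-8 + 8c + 7b)    [combine like terms]
= (-21b^2c + 84bc + 45b^2 - 180b + 18b^3 - 72b^2 - 72bc^2 + 288c^2 + 30bc - 120c + 18b - 72)(-8 + 8c + 7b)    [distributive law]
= (-21b^2c + 114bc - 27b^2 - 162b + 18b^3 - 72bc^2 + 288c^2 - 120c - 72)(-8 + 8c + 7b)    [combine like terms]
= 168b^2c - 168b^2c^2 - 147b^3c - 912bc + 912bc^2 + 798b^2c + 216b^2 - 216b^2c - 189b^3 + 1296b - 1296bc - 1134b^2 - 144b^3 + 144b^3c + 126b^4 + 576bc^2 - 576bc^3 - 504b^2c^2 - 2304c^2 + 2304c^3 + 2016bc^2 + 960c - 960c^2 - 840bc + 576 - 576c - 504b    [distributive law]
= 750b^2c - 672b^2c^2 - 3b^3c - 3048bc + 3504bc^2 - 918b^2 - 333b^3 + 792b + 126b^4 - 576bc^3 - 3264c^2 + 2304c^3 + 384c + 576    [combine like terms]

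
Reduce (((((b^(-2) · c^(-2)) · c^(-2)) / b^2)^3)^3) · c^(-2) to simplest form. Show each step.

b^(-36)·c^(-38)

(((((b^(-2) · c^(-2)) · c^(-2)) / b^2)^3)^3) · c^(-2)
= ((((b^(-2) · c^(-2)) · c^(-2)) / b^2)^9) · c^(-2)    [power of a power]
= ((((b^(-2) · c^(-2)) · c^(-2))^9) / ((b^2)^9)) · c^(-2)    [power of a quotient]
= ((((b^(-2) · c^(-2))^9) · ((c^(-2))^9)) / ((b^2)^9)) · c^(-2)    [power of a product]
= (((((b^(-2))^9) · ((c^(-2))^9)) · ((c^(-2))^9)) / ((b^2)^9)) · c^(-2)    [power of a product]
= (((b^(-18) · ((c^(-2))^9)) · ((c^(-2))^9)) / ((b^2)^9)) · c^(-2)    [power of a power]
= (((b^(-18) · c^(-18)) · ((c^(-2))^9)) / ((b^2)^9)) · c^(-2)    [power of a power]
= (((b^(-18) · c^(-18)) · c^(-18)) / ((b^2)^9)) · c^(-2)    [power of a power]
= (((b^(-18) · c^(-18)) · c^(-18)) / b^18) · c^(-2)    [power of a power]
= b^(-36)·c^(-38)    [quotient of powers; product of powers]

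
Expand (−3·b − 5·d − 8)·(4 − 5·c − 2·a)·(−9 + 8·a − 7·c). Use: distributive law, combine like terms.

108·b − 150·a·b − 51·b·c + 78·a·b·c − 105·b·c^2 + 48·a^2·b + 180·d − 250·a·d − 85·c·d + 130·a·c·d − 175·c^2·d + 80·a^2·d + 288 − 400·a − 136·c + 208·a·c − 280·c^2 + 128·a^2

(−3·b − 5·d − 8)·(4 − 5·c − 2·a)·(−9 + 8·a − 7·c)
= (−12·b + 15·b·c + 6·a·b − 20·d + 25·c·d + 10·a·d − 32 + 40·c + 16·a)·(−9 + 8·a − 7·c)    [distributive law]
= 108·b − 96·a·b + 84·b·c − 135·b·c + 120·a·b·c − 105·b·c^2 − 54·a·b + 48·a^2·b − 42·a·b·c + 180·d − 160·a·d + 140·c·d − 225·c·d + 200·a·c·d − 175·c^2·d − 90·a·d + 80·a^2·d − 70·a·c·d + 288 − 256·a + 224·c − 360·c + 320·a·c − 280·c^2 − 144·a + 128·a^2 − 112·a·c    [distributive law]
= 108·b − 150·a·b − 51·b·c + 78·a·b·c − 105·b·c^2 + 48·a^2·b + 180·d − 250·a·d − 85·c·d + 130·a·c·d − 175·c^2·d + 80·a^2·d + 288 − 400·a − 136·c + 208·a·c − 280·c^2 + 128·a^2    [combine like terms]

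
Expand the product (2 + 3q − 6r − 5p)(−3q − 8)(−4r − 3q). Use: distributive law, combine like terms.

(2 + 3q − 6r − 5p)(−3q − 8)(−4r − 3q)
= (−6q − 16 − 9q² − 24q + 18qr + 48r + 15pq + 40p)(−4r − 3q)    [distributive law]
= (−30q − 16 − 9q² + 18qr + 48r + 15pq + 40p)(−4r − 3q)    [combine like terms]
= 120qr + 90q² + 64r + 48q + 36q²r + 27q³ − 72qr² − 54q²r − 192r² − 144qr − 60pqr − 45pq² − 160pr − 120pq    [distributive law]
= −24qr + 90q² + 64r + 48q − 18q²r + 27q³ − 72qr² − 192r² − 60pqr − 45pq² − 160pr − 120pq    [combine like terms]

−24qr + 90q² + 64r + 48q − 18q²r + 27q³ − 72qr² − 192r² − 60pqr − 45pq² − 160pr − 120pq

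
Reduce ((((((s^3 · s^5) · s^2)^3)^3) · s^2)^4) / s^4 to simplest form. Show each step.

((((((s^3 · s^5) · s^2)^3)^3) · s^2)^4) / s^4
= ((((((s^3 · s^5) · s^2)^3)^3)^4) · ((s^2)^4)) / s^4    [power of a product]
= (((((s^3 · s^5) · s^2)^3)^12) · ((s^2)^4)) / s^4    [power of a power]
= ((((s^3 · s^5) · s^2)^36) · ((s^2)^4)) / s^4    [power of a power]
= ((((s^3 · s^5)^36) · ((s^2)^36)) · ((s^2)^4)) / s^4    [power of a product]
= (((((s^3)^36) · ((s^5)^36)) · ((s^2)^36)) · ((s^2)^4)) / s^4    [power of a product]
= (((s^108 · ((s^5)^36)) · ((s^2)^36)) · ((s^2)^4)) / s^4    [power of a power]
= (((s^108 · s^180) · ((s^2)^36)) · ((s^2)^4)) / s^4    [power of a power]
= ((s^288 · ((s^2)^36)) · ((s^2)^4)) / s^4    [product of powers]
= ((s^288 · s^72) · ((s^2)^4)) / s^4    [power of a power]
= (s^360 · ((s^2)^4)) / s^4    [product of powers]
= (s^360 · s^8) / s^4    [power of a power]
= s^368 / s^4    [product of powers]
= s^364    [quotient of powers]

s^364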